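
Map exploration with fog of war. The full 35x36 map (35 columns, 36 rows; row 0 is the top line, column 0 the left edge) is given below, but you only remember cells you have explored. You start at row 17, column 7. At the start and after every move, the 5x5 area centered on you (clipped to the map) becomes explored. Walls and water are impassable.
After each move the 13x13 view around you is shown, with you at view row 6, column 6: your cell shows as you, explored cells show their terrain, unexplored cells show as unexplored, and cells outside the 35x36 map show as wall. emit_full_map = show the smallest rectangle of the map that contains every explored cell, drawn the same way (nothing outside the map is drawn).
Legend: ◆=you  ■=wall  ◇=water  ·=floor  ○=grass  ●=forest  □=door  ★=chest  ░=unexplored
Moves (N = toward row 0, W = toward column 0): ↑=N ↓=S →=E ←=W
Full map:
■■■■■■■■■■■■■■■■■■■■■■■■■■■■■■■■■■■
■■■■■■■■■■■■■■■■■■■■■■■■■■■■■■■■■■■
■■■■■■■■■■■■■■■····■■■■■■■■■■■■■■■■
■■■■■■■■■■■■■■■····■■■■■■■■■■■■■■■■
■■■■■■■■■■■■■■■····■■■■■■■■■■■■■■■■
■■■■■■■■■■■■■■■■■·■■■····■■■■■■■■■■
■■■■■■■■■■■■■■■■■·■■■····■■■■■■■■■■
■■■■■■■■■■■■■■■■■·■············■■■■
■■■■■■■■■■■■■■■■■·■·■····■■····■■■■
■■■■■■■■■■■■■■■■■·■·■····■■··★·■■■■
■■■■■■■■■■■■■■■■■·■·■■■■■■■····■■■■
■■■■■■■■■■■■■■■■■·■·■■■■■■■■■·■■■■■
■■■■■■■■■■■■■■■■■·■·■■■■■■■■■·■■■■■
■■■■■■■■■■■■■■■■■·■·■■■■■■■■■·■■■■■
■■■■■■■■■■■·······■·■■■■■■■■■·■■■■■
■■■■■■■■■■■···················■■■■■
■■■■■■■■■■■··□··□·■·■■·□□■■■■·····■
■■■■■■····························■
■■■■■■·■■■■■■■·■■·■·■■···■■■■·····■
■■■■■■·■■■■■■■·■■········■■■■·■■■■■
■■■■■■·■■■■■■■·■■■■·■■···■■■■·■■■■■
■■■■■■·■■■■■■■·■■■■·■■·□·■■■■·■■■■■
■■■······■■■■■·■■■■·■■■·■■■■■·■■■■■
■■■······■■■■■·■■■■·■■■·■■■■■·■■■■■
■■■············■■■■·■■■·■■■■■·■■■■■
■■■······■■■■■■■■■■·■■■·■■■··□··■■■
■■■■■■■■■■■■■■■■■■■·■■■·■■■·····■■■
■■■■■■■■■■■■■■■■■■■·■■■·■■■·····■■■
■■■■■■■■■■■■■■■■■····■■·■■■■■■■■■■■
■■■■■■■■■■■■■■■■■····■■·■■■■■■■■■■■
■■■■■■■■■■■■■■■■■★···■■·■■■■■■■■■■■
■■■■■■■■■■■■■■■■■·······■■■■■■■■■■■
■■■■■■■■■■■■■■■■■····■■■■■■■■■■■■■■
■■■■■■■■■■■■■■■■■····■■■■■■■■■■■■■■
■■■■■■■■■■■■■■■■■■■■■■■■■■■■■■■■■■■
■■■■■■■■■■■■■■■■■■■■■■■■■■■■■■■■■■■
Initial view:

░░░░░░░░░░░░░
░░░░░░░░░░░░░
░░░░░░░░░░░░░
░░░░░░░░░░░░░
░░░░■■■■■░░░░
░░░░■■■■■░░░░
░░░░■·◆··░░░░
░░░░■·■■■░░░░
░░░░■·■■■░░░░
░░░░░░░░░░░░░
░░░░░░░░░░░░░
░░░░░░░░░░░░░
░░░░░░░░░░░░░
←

░░░░░░░░░░░░░
░░░░░░░░░░░░░
░░░░░░░░░░░░░
░░░░░░░░░░░░░
░░░░■■■■■■░░░
░░░░■■■■■■░░░
░░░░■■◆···░░░
░░░░■■·■■■░░░
░░░░■■·■■■░░░
░░░░░░░░░░░░░
░░░░░░░░░░░░░
░░░░░░░░░░░░░
░░░░░░░░░░░░░

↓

░░░░░░░░░░░░░
░░░░░░░░░░░░░
░░░░░░░░░░░░░
░░░░■■■■■■░░░
░░░░■■■■■■░░░
░░░░■■····░░░
░░░░■■◆■■■░░░
░░░░■■·■■■░░░
░░░░■■·■■░░░░
░░░░░░░░░░░░░
░░░░░░░░░░░░░
░░░░░░░░░░░░░
░░░░░░░░░░░░░

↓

░░░░░░░░░░░░░
░░░░░░░░░░░░░
░░░░■■■■■■░░░
░░░░■■■■■■░░░
░░░░■■····░░░
░░░░■■·■■■░░░
░░░░■■◆■■■░░░
░░░░■■·■■░░░░
░░░░■■·■■░░░░
░░░░░░░░░░░░░
░░░░░░░░░░░░░
░░░░░░░░░░░░░
░░░░░░░░░░░░░

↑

░░░░░░░░░░░░░
░░░░░░░░░░░░░
░░░░░░░░░░░░░
░░░░■■■■■■░░░
░░░░■■■■■■░░░
░░░░■■····░░░
░░░░■■◆■■■░░░
░░░░■■·■■■░░░
░░░░■■·■■░░░░
░░░░■■·■■░░░░
░░░░░░░░░░░░░
░░░░░░░░░░░░░
░░░░░░░░░░░░░

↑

░░░░░░░░░░░░░
░░░░░░░░░░░░░
░░░░░░░░░░░░░
░░░░░░░░░░░░░
░░░░■■■■■■░░░
░░░░■■■■■■░░░
░░░░■■◆···░░░
░░░░■■·■■■░░░
░░░░■■·■■■░░░
░░░░■■·■■░░░░
░░░░■■·■■░░░░
░░░░░░░░░░░░░
░░░░░░░░░░░░░

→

░░░░░░░░░░░░░
░░░░░░░░░░░░░
░░░░░░░░░░░░░
░░░░░░░░░░░░░
░░░■■■■■■░░░░
░░░■■■■■■░░░░
░░░■■·◆··░░░░
░░░■■·■■■░░░░
░░░■■·■■■░░░░
░░░■■·■■░░░░░
░░░■■·■■░░░░░
░░░░░░░░░░░░░
░░░░░░░░░░░░░

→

░░░░░░░░░░░░░
░░░░░░░░░░░░░
░░░░░░░░░░░░░
░░░░░░░░░░░░░
░░■■■■■■■░░░░
░░■■■■■■■░░░░
░░■■··◆··░░░░
░░■■·■■■■░░░░
░░■■·■■■■░░░░
░░■■·■■░░░░░░
░░■■·■■░░░░░░
░░░░░░░░░░░░░
░░░░░░░░░░░░░

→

░░░░░░░░░░░░░
░░░░░░░░░░░░░
░░░░░░░░░░░░░
░░░░░░░░░░░░░
░■■■■■■■·░░░░
░■■■■■■■·░░░░
░■■···◆··░░░░
░■■·■■■■■░░░░
░■■·■■■■■░░░░
░■■·■■░░░░░░░
░■■·■■░░░░░░░
░░░░░░░░░░░░░
░░░░░░░░░░░░░

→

░░░░░░░░░░░░░
░░░░░░░░░░░░░
░░░░░░░░░░░░░
░░░░░░░░░░░░░
■■■■■■■··░░░░
■■■■■■■··░░░░
■■····◆··░░░░
■■·■■■■■■░░░░
■■·■■■■■■░░░░
■■·■■░░░░░░░░
■■·■■░░░░░░░░
░░░░░░░░░░░░░
░░░░░░░░░░░░░

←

░░░░░░░░░░░░░
░░░░░░░░░░░░░
░░░░░░░░░░░░░
░░░░░░░░░░░░░
░■■■■■■■··░░░
░■■■■■■■··░░░
░■■···◆···░░░
░■■·■■■■■■░░░
░■■·■■■■■■░░░
░■■·■■░░░░░░░
░■■·■■░░░░░░░
░░░░░░░░░░░░░
░░░░░░░░░░░░░

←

░░░░░░░░░░░░░
░░░░░░░░░░░░░
░░░░░░░░░░░░░
░░░░░░░░░░░░░
░░■■■■■■■··░░
░░■■■■■■■··░░
░░■■··◆····░░
░░■■·■■■■■■░░
░░■■·■■■■■■░░
░░■■·■■░░░░░░
░░■■·■■░░░░░░
░░░░░░░░░░░░░
░░░░░░░░░░░░░

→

░░░░░░░░░░░░░
░░░░░░░░░░░░░
░░░░░░░░░░░░░
░░░░░░░░░░░░░
░■■■■■■■··░░░
░■■■■■■■··░░░
░■■···◆···░░░
░■■·■■■■■■░░░
░■■·■■■■■■░░░
░■■·■■░░░░░░░
░■■·■■░░░░░░░
░░░░░░░░░░░░░
░░░░░░░░░░░░░

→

░░░░░░░░░░░░░
░░░░░░░░░░░░░
░░░░░░░░░░░░░
░░░░░░░░░░░░░
■■■■■■■··░░░░
■■■■■■■··░░░░
■■····◆··░░░░
■■·■■■■■■░░░░
■■·■■■■■■░░░░
■■·■■░░░░░░░░
■■·■■░░░░░░░░
░░░░░░░░░░░░░
░░░░░░░░░░░░░


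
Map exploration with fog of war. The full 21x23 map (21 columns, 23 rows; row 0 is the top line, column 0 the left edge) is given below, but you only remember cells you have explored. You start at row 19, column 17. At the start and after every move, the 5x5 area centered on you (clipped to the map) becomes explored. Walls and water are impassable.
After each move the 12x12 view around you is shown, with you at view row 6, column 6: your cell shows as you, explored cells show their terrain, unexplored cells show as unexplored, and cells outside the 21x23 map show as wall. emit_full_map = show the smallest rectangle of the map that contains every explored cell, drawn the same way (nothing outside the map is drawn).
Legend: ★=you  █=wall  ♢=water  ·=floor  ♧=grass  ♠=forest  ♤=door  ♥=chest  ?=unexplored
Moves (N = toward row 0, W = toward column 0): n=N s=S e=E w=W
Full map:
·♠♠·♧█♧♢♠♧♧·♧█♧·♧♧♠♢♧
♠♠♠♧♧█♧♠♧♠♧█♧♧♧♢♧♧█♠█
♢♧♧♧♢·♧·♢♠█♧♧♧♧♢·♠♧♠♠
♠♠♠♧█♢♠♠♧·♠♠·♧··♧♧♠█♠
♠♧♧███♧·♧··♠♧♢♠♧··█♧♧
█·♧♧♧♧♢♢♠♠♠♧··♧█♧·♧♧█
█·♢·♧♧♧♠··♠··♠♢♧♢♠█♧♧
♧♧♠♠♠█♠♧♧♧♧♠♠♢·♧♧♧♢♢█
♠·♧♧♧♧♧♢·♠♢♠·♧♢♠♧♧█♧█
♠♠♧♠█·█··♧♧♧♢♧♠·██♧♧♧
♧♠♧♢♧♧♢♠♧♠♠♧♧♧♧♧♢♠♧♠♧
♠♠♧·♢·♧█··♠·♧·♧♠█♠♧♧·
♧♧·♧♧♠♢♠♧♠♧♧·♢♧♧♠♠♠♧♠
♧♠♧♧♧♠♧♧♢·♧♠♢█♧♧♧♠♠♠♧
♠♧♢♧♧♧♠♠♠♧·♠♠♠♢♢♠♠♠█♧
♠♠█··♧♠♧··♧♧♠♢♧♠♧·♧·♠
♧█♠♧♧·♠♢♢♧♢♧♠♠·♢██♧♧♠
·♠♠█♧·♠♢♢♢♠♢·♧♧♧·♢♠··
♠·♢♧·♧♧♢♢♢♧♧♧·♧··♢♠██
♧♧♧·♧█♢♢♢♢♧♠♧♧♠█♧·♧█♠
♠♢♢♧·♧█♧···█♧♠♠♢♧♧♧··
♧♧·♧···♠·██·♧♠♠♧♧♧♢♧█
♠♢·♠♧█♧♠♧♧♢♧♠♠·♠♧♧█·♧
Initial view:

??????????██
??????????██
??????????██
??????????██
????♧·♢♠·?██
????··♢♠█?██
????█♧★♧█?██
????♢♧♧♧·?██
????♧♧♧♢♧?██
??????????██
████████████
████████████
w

???????????█
???????????█
???????????█
???????????█
????♧♧·♢♠·?█
????♧··♢♠█?█
????♠█★·♧█?█
????♠♢♧♧♧·?█
????♠♧♧♧♢♧?█
???????????█
████████████
████████████

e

??????????██
??????????██
??????????██
??????????██
???♧♧·♢♠·?██
???♧··♢♠█?██
???♠█♧★♧█?██
???♠♢♧♧♧·?██
???♠♧♧♧♢♧?██
??????????██
████████████
████████████

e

?????????███
?????????███
?????????███
?????????███
??♧♧·♢♠··███
??♧··♢♠█████
??♠█♧·★█♠███
??♠♢♧♧♧··███
??♠♧♧♧♢♧████
?????????███
████████████
████████████

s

?????????███
?????????███
?????????███
??♧♧·♢♠··███
??♧··♢♠█████
??♠█♧·♧█♠███
??♠♢♧♧★··███
??♠♧♧♧♢♧████
????♧♧█·♧███
████████████
████████████
████████████

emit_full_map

♧♧·♢♠··
♧··♢♠██
♠█♧·♧█♠
♠♢♧♧★··
♠♧♧♧♢♧█
??♧♧█·♧

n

?????????███
?????????███
?????????███
?????????███
??♧♧·♢♠··███
??♧··♢♠█████
??♠█♧·★█♠███
??♠♢♧♧♧··███
??♠♧♧♧♢♧████
????♧♧█·♧███
████████████
████████████

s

?????????███
?????????███
?????????███
??♧♧·♢♠··███
??♧··♢♠█████
??♠█♧·♧█♠███
??♠♢♧♧★··███
??♠♧♧♧♢♧████
????♧♧█·♧███
████████████
████████████
████████████

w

??????????██
??????????██
??????????██
???♧♧·♢♠··██
???♧··♢♠████
???♠█♧·♧█♠██
???♠♢♧★♧··██
???♠♧♧♧♢♧███
????♠♧♧█·♧██
████████████
████████████
████████████

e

?????????███
?????????███
?????????███
??♧♧·♢♠··███
??♧··♢♠█████
??♠█♧·♧█♠███
??♠♢♧♧★··███
??♠♧♧♧♢♧████
???♠♧♧█·♧███
████████████
████████████
████████████

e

????????████
????????████
????????████
?♧♧·♢♠··████
?♧··♢♠██████
?♠█♧·♧█♠████
?♠♢♧♧♧★·████
?♠♧♧♧♢♧█████
??♠♧♧█·♧████
████████████
████████████
████████████

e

???????█████
???????█████
???????█████
♧♧·♢♠··█████
♧··♢♠███████
♠█♧·♧█♠█████
♠♢♧♧♧·★█████
♠♧♧♧♢♧██████
?♠♧♧█·♧█████
████████████
████████████
████████████

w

????????████
????????████
????????████
?♧♧·♢♠··████
?♧··♢♠██████
?♠█♧·♧█♠████
?♠♢♧♧♧★·████
?♠♧♧♧♢♧█████
??♠♧♧█·♧████
████████████
████████████
████████████

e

???????█████
???????█████
???????█████
♧♧·♢♠··█████
♧··♢♠███████
♠█♧·♧█♠█████
♠♢♧♧♧·★█████
♠♧♧♧♢♧██████
?♠♧♧█·♧█████
████████████
████████████
████████████

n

???????█████
???????█████
???????█████
???????█████
♧♧·♢♠··█████
♧··♢♠███████
♠█♧·♧█★█████
♠♢♧♧♧··█████
♠♧♧♧♢♧██████
?♠♧♧█·♧█████
████████████
████████████

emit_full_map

♧♧·♢♠··
♧··♢♠██
♠█♧·♧█★
♠♢♧♧♧··
♠♧♧♧♢♧█
?♠♧♧█·♧


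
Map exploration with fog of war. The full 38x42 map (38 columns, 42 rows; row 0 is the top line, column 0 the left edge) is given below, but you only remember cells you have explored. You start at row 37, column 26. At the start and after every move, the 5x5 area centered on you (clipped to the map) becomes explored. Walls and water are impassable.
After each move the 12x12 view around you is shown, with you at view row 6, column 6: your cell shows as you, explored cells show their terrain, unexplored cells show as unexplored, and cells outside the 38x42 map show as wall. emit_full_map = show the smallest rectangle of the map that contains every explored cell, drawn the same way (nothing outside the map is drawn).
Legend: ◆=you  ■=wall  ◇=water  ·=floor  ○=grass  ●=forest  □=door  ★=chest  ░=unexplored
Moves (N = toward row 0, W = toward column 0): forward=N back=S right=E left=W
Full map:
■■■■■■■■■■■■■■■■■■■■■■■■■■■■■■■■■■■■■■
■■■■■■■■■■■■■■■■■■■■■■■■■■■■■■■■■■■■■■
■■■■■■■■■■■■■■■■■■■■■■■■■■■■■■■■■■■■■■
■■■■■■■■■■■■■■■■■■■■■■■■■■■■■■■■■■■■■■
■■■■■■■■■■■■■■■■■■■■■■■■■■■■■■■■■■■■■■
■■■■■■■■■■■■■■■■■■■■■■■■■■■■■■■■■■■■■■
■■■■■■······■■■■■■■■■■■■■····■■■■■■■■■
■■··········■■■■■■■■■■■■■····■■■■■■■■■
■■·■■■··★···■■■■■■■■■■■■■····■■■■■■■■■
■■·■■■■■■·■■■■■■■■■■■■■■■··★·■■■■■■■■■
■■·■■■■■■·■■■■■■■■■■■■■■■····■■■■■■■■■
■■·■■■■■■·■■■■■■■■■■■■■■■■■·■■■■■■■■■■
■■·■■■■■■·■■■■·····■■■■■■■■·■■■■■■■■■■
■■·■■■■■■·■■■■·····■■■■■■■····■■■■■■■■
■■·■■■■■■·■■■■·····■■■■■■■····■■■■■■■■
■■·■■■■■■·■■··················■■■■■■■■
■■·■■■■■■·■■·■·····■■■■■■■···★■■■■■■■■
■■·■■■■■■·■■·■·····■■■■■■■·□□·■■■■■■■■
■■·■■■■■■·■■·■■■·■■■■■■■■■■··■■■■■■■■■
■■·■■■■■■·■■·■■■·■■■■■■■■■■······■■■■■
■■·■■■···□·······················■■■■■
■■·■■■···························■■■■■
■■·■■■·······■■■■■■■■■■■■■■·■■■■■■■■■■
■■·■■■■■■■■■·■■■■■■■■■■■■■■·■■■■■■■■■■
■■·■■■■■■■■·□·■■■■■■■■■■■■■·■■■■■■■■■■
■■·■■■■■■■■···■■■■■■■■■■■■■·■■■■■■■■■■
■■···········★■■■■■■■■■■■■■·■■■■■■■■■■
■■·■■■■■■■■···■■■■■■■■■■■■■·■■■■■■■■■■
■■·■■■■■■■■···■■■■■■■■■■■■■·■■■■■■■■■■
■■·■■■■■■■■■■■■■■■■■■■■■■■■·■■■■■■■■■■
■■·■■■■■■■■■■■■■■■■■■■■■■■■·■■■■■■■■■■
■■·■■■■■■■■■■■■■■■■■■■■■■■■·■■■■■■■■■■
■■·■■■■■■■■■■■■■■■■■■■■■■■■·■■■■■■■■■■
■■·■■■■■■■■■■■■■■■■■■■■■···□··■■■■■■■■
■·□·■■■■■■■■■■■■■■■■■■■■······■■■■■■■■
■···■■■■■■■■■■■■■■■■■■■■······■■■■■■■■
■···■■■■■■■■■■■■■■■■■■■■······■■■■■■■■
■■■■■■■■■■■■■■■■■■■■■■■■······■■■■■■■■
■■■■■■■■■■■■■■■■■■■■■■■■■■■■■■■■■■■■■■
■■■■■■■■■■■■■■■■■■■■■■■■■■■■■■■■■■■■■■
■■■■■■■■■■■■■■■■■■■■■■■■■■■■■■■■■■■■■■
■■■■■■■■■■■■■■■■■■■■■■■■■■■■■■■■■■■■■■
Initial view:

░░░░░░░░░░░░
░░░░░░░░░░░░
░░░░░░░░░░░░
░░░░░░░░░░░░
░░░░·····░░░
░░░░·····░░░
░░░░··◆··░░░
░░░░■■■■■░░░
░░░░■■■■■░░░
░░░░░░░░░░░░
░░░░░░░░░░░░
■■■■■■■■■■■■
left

░░░░░░░░░░░░
░░░░░░░░░░░░
░░░░░░░░░░░░
░░░░░░░░░░░░
░░░░■·····░░
░░░░■·····░░
░░░░■·◆···░░
░░░░■■■■■■░░
░░░░■■■■■■░░
░░░░░░░░░░░░
░░░░░░░░░░░░
■■■■■■■■■■■■

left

░░░░░░░░░░░░
░░░░░░░░░░░░
░░░░░░░░░░░░
░░░░░░░░░░░░
░░░░■■·····░
░░░░■■·····░
░░░░■■◆····░
░░░░■■■■■■■░
░░░░■■■■■■■░
░░░░░░░░░░░░
░░░░░░░░░░░░
■■■■■■■■■■■■

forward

░░░░░░░░░░░░
░░░░░░░░░░░░
░░░░░░░░░░░░
░░░░░░░░░░░░
░░░░■■···░░░
░░░░■■·····░
░░░░■■◆····░
░░░░■■·····░
░░░░■■■■■■■░
░░░░■■■■■■■░
░░░░░░░░░░░░
░░░░░░░░░░░░

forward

░░░░░░░░░░░░
░░░░░░░░░░░░
░░░░░░░░░░░░
░░░░░░░░░░░░
░░░░■■···░░░
░░░░■■···░░░
░░░░■■◆····░
░░░░■■·····░
░░░░■■·····░
░░░░■■■■■■■░
░░░░■■■■■■■░
░░░░░░░░░░░░

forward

░░░░░░░░░░░░
░░░░░░░░░░░░
░░░░░░░░░░░░
░░░░░░░░░░░░
░░░░■■■■■░░░
░░░░■■···░░░
░░░░■■◆··░░░
░░░░■■·····░
░░░░■■·····░
░░░░■■·····░
░░░░■■■■■■■░
░░░░■■■■■■■░

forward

░░░░░░░░░░░░
░░░░░░░░░░░░
░░░░░░░░░░░░
░░░░░░░░░░░░
░░░░■■■■■░░░
░░░░■■■■■░░░
░░░░■■◆··░░░
░░░░■■···░░░
░░░░■■·····░
░░░░■■·····░
░░░░■■·····░
░░░░■■■■■■■░

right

░░░░░░░░░░░░
░░░░░░░░░░░░
░░░░░░░░░░░░
░░░░░░░░░░░░
░░░■■■■■·░░░
░░░■■■■■·░░░
░░░■■·◆·□░░░
░░░■■····░░░
░░░■■·····░░
░░░■■·····░░
░░░■■·····░░
░░░■■■■■■■░░

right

░░░░░░░░░░░░
░░░░░░░░░░░░
░░░░░░░░░░░░
░░░░░░░░░░░░
░░■■■■■·■░░░
░░■■■■■·■░░░
░░■■··◆□·░░░
░░■■·····░░░
░░■■·····░░░
░░■■·····░░░
░░■■·····░░░
░░■■■■■■■░░░

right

░░░░░░░░░░░░
░░░░░░░░░░░░
░░░░░░░░░░░░
░░░░░░░░░░░░
░■■■■■·■■░░░
░■■■■■·■■░░░
░■■···◆··░░░
░■■······░░░
░■■······░░░
░■■·····░░░░
░■■·····░░░░
░■■■■■■■░░░░

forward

░░░░░░░░░░░░
░░░░░░░░░░░░
░░░░░░░░░░░░
░░░░░░░░░░░░
░░░░■■·■■░░░
░■■■■■·■■░░░
░■■■■■◆■■░░░
░■■···□··░░░
░■■······░░░
░■■······░░░
░■■·····░░░░
░■■·····░░░░

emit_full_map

░░░■■·■■
■■■■■·■■
■■■■■◆■■
■■···□··
■■······
■■······
■■·····░
■■·····░
■■■■■■■░
■■■■■■■░

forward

░░░░░░░░░░░░
░░░░░░░░░░░░
░░░░░░░░░░░░
░░░░░░░░░░░░
░░░░■■·■■░░░
░░░░■■·■■░░░
░■■■■■◆■■░░░
░■■■■■·■■░░░
░■■···□··░░░
░■■······░░░
░■■······░░░
░■■·····░░░░

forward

░░░░░░░░░░░░
░░░░░░░░░░░░
░░░░░░░░░░░░
░░░░░░░░░░░░
░░░░■■·■■░░░
░░░░■■·■■░░░
░░░░■■◆■■░░░
░■■■■■·■■░░░
░■■■■■·■■░░░
░■■···□··░░░
░■■······░░░
░■■······░░░

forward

░░░░░░░░░░░░
░░░░░░░░░░░░
░░░░░░░░░░░░
░░░░░░░░░░░░
░░░░■■·■■░░░
░░░░■■·■■░░░
░░░░■■◆■■░░░
░░░░■■·■■░░░
░■■■■■·■■░░░
░■■■■■·■■░░░
░■■···□··░░░
░■■······░░░

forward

░░░░░░░░░░░░
░░░░░░░░░░░░
░░░░░░░░░░░░
░░░░░░░░░░░░
░░░░■■·■■░░░
░░░░■■·■■░░░
░░░░■■◆■■░░░
░░░░■■·■■░░░
░░░░■■·■■░░░
░■■■■■·■■░░░
░■■■■■·■■░░░
░■■···□··░░░

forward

░░░░░░░░░░░░
░░░░░░░░░░░░
░░░░░░░░░░░░
░░░░░░░░░░░░
░░░░■■·■■░░░
░░░░■■·■■░░░
░░░░■■◆■■░░░
░░░░■■·■■░░░
░░░░■■·■■░░░
░░░░■■·■■░░░
░■■■■■·■■░░░
░■■■■■·■■░░░

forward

░░░░░░░░░░░░
░░░░░░░░░░░░
░░░░░░░░░░░░
░░░░░░░░░░░░
░░░░■■·■■░░░
░░░░■■·■■░░░
░░░░■■◆■■░░░
░░░░■■·■■░░░
░░░░■■·■■░░░
░░░░■■·■■░░░
░░░░■■·■■░░░
░■■■■■·■■░░░

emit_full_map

░░░■■·■■
░░░■■·■■
░░░■■◆■■
░░░■■·■■
░░░■■·■■
░░░■■·■■
░░░■■·■■
■■■■■·■■
■■■■■·■■
■■···□··
■■······
■■······
■■·····░
■■·····░
■■■■■■■░
■■■■■■■░

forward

░░░░░░░░░░░░
░░░░░░░░░░░░
░░░░░░░░░░░░
░░░░░░░░░░░░
░░░░■■·■■░░░
░░░░■■·■■░░░
░░░░■■◆■■░░░
░░░░■■·■■░░░
░░░░■■·■■░░░
░░░░■■·■■░░░
░░░░■■·■■░░░
░░░░■■·■■░░░

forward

░░░░░░░░░░░░
░░░░░░░░░░░░
░░░░░░░░░░░░
░░░░░░░░░░░░
░░░░■■·■■░░░
░░░░■■·■■░░░
░░░░■■◆■■░░░
░░░░■■·■■░░░
░░░░■■·■■░░░
░░░░■■·■■░░░
░░░░■■·■■░░░
░░░░■■·■■░░░

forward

░░░░░░░░░░░░
░░░░░░░░░░░░
░░░░░░░░░░░░
░░░░░░░░░░░░
░░░░·····░░░
░░░░■■·■■░░░
░░░░■■◆■■░░░
░░░░■■·■■░░░
░░░░■■·■■░░░
░░░░■■·■■░░░
░░░░■■·■■░░░
░░░░■■·■■░░░

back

░░░░░░░░░░░░
░░░░░░░░░░░░
░░░░░░░░░░░░
░░░░·····░░░
░░░░■■·■■░░░
░░░░■■·■■░░░
░░░░■■◆■■░░░
░░░░■■·■■░░░
░░░░■■·■■░░░
░░░░■■·■■░░░
░░░░■■·■■░░░
░░░░■■·■■░░░

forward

░░░░░░░░░░░░
░░░░░░░░░░░░
░░░░░░░░░░░░
░░░░░░░░░░░░
░░░░·····░░░
░░░░■■·■■░░░
░░░░■■◆■■░░░
░░░░■■·■■░░░
░░░░■■·■■░░░
░░░░■■·■■░░░
░░░░■■·■■░░░
░░░░■■·■■░░░

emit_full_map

░░░·····
░░░■■·■■
░░░■■◆■■
░░░■■·■■
░░░■■·■■
░░░■■·■■
░░░■■·■■
░░░■■·■■
░░░■■·■■
░░░■■·■■
■■■■■·■■
■■■■■·■■
■■···□··
■■······
■■······
■■·····░
■■·····░
■■■■■■■░
■■■■■■■░


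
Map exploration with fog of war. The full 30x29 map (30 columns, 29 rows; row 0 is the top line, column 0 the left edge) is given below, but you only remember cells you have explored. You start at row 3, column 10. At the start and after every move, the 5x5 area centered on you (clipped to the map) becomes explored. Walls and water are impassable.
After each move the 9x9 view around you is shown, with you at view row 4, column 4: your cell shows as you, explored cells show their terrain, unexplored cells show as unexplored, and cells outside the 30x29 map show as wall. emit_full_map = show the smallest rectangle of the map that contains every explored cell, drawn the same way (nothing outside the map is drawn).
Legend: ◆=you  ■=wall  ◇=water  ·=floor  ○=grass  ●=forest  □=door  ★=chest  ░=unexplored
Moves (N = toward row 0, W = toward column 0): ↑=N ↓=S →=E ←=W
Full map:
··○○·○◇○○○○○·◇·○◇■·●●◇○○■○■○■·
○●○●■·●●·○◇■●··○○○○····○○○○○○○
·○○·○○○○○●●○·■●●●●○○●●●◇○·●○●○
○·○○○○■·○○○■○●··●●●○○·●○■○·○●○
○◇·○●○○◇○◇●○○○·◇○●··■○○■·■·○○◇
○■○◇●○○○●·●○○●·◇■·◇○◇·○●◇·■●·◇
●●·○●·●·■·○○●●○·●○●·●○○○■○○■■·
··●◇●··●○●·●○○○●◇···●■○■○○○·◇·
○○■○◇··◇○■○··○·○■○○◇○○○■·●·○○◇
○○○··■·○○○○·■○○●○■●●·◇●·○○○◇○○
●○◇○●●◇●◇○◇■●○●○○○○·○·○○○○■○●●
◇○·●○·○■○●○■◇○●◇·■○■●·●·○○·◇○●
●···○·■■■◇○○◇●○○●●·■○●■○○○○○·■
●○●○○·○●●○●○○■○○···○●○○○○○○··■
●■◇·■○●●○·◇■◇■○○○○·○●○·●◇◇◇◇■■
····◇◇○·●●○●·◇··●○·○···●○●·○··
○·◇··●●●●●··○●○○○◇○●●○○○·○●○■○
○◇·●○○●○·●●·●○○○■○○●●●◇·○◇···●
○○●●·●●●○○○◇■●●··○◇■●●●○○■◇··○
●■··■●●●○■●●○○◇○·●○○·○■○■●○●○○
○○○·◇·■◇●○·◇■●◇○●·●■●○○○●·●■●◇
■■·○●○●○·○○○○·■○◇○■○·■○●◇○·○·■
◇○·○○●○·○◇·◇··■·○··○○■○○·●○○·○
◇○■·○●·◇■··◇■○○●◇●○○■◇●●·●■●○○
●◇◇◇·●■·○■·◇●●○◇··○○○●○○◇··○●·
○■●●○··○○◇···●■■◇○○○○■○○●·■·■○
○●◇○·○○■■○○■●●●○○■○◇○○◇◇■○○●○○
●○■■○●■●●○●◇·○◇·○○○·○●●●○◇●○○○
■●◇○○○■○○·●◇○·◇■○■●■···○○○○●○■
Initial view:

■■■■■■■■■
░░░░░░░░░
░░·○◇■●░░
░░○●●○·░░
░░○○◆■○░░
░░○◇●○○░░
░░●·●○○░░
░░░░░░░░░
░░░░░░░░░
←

■■■■■■■■■
░░░░░░░░░
░░●·○◇■●░
░░○○●●○·░
░░·○◆○■○░
░░◇○◇●○○░
░░○●·●○○░
░░░░░░░░░
░░░░░░░░░

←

■■■■■■■■■
░░░░░░░░░
░░●●·○◇■●
░░○○○●●○·
░░■·◆○○■○
░░○◇○◇●○○
░░○○●·●○○
░░░░░░░░░
░░░░░░░░░

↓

░░░░░░░░░
░░●●·○◇■●
░░○○○●●○·
░░■·○○○■○
░░○◇◆◇●○○
░░○○●·●○○
░░●·■·○░░
░░░░░░░░░
░░░░░░░░░

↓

░░●●·○◇■●
░░○○○●●○·
░░■·○○○■○
░░○◇○◇●○○
░░○○◆·●○○
░░●·■·○░░
░░·●○●·░░
░░░░░░░░░
░░░░░░░░░

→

░●●·○◇■●░
░○○○●●○·░
░■·○○○■○░
░○◇○◇●○○░
░○○●◆●○○░
░●·■·○○░░
░·●○●·●░░
░░░░░░░░░
░░░░░░░░░

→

●●·○◇■●░░
○○○●●○·░░
■·○○○■○░░
○◇○◇●○○░░
○○●·◆○○░░
●·■·○○●░░
·●○●·●○░░
░░░░░░░░░
░░░░░░░░░

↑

░░░░░░░░░
●●·○◇■●░░
○○○●●○·░░
■·○○○■○░░
○◇○◇◆○○░░
○○●·●○○░░
●·■·○○●░░
·●○●·●○░░
░░░░░░░░░

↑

■■■■■■■■■
░░░░░░░░░
●●·○◇■●░░
○○○●●○·░░
■·○○◆■○░░
○◇○◇●○○░░
○○●·●○○░░
●·■·○○●░░
·●○●·●○░░

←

■■■■■■■■■
░░░░░░░░░
░●●·○◇■●░
░○○○●●○·░
░■·○◆○■○░
░○◇○◇●○○░
░○○●·●○○░
░●·■·○○●░
░·●○●·●○░

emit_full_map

●●·○◇■●
○○○●●○·
■·○◆○■○
○◇○◇●○○
○○●·●○○
●·■·○○●
·●○●·●○

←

■■■■■■■■■
░░░░░░░░░
░░●●·○◇■●
░░○○○●●○·
░░■·◆○○■○
░░○◇○◇●○○
░░○○●·●○○
░░●·■·○○●
░░·●○●·●○

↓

░░░░░░░░░
░░●●·○◇■●
░░○○○●●○·
░░■·○○○■○
░░○◇◆◇●○○
░░○○●·●○○
░░●·■·○○●
░░·●○●·●○
░░░░░░░░░

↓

░░●●·○◇■●
░░○○○●●○·
░░■·○○○■○
░░○◇○◇●○○
░░○○◆·●○○
░░●·■·○○●
░░·●○●·●○
░░░░░░░░░
░░░░░░░░░

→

░●●·○◇■●░
░○○○●●○·░
░■·○○○■○░
░○◇○◇●○○░
░○○●◆●○○░
░●·■·○○●░
░·●○●·●○░
░░░░░░░░░
░░░░░░░░░

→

●●·○◇■●░░
○○○●●○·░░
■·○○○■○░░
○◇○◇●○○░░
○○●·◆○○░░
●·■·○○●░░
·●○●·●○░░
░░░░░░░░░
░░░░░░░░░

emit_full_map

●●·○◇■●
○○○●●○·
■·○○○■○
○◇○◇●○○
○○●·◆○○
●·■·○○●
·●○●·●○

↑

░░░░░░░░░
●●·○◇■●░░
○○○●●○·░░
■·○○○■○░░
○◇○◇◆○○░░
○○●·●○○░░
●·■·○○●░░
·●○●·●○░░
░░░░░░░░░

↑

■■■■■■■■■
░░░░░░░░░
●●·○◇■●░░
○○○●●○·░░
■·○○◆■○░░
○◇○◇●○○░░
○○●·●○○░░
●·■·○○●░░
·●○●·●○░░
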